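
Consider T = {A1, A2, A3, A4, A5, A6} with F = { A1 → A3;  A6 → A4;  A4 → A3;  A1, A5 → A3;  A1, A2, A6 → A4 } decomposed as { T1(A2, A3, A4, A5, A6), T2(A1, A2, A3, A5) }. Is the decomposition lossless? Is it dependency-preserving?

Lossless test: (A2, A3, A5)⁺ = {A2, A3, A5}, which is a superkey of neither fragment — lossy.
Dependency preservation: A1, A2, A6 → A4 is not contained in any single fragment, but the restricted closure of its left-hand side across the fragments still reaches the right-hand side; the remaining FDs each lie inside some fragment. All dependencies are preserved.

lossy but dependency-preserving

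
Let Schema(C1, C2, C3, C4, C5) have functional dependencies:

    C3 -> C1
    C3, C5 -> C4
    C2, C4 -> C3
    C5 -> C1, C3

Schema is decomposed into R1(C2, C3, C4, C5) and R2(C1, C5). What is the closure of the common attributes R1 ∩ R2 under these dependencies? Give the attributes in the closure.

C1, C3, C4, C5

R1 ∩ R2 = {C5}.
C5 → C1, C3 applies, adding C1, C3
C3, C5 → C4 applies, adding C4
Closure: {C1, C3, C4, C5}.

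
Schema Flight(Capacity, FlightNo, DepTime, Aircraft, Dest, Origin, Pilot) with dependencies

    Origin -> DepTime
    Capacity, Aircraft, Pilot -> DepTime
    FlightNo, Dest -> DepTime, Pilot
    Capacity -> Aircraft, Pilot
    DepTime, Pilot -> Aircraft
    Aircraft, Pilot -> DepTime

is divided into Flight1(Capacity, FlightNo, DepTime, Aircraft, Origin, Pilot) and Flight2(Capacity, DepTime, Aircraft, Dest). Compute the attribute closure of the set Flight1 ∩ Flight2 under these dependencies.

Flight1 ∩ Flight2 = {Capacity, DepTime, Aircraft}.
Capacity → Aircraft, Pilot applies, adding Pilot
Closure: {Capacity, DepTime, Aircraft, Pilot}.

Capacity, DepTime, Aircraft, Pilot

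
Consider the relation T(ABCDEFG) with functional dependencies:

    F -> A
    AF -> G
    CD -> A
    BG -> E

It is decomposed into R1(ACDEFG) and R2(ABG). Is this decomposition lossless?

No

Common attributes: R1 ∩ R2 = {AG}.
No dependency enlarges {AG}, so (AG)⁺ = {AG}.
The closure contains neither all of R1 = {ACDEFG} nor all of R2 = {ABG}, so the common attributes are not a superkey of either fragment. The join is lossy.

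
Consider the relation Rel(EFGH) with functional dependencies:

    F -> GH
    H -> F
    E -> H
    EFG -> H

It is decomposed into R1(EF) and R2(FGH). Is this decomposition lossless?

Common attributes: R1 ∩ R2 = {F}.
Closure of {F}: F → GH applies, adding GH. So (F)⁺ = {FGH}.
This closure contains every attribute of R2, so R1 ∩ R2 → R2. The join is lossless.

Yes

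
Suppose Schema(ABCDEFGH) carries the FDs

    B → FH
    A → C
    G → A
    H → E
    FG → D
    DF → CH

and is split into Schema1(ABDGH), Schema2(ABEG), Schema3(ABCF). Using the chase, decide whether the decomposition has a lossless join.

Yes

Chase test. Columns are ABCDEFGH; row i has aⱼ where attribute j ∈ Schemai, else bᵢⱼ.
Initial tableau (one row per fragment):
  row 1: a1 a2 b13 a4 b15 b16 a7 a8
  row 2: a1 a2 b23 b24 a5 b26 a7 b28
  row 3: a1 a2 a3 b34 b35 a6 b37 b38
Rows 1 and 2 agree on B; apply B→FH and equate their FH entries.
Rows 1 and 3 agree on B; apply B→FH and equate their FH entries.
Rows 1 and 2 agree on A; apply A→C and equate their C entries.
Rows 1 and 3 agree on A; apply A→C and equate their C entries.
Rows 1 and 2 agree on H; apply H→E and equate their E entries.
Rows 1 and 3 agree on H; apply H→E and equate their E entries.
Rows 1 and 2 agree on FG; apply FG→D and equate their D entries.
Row 1 is now all distinguished symbols — the join is lossless.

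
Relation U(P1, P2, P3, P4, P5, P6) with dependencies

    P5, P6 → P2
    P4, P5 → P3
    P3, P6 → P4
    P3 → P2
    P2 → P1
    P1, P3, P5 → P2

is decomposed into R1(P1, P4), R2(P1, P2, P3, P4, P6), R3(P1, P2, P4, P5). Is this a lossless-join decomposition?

No

Chase test. Columns are P1, P2, P3, P4, P5, P6; row i has aⱼ where attribute j ∈ Ri, else bᵢⱼ.
Initial tableau (one row per fragment):
  row 1: a1 b12 b13 a4 b15 b16
  row 2: a1 a2 a3 a4 b25 a6
  row 3: a1 a2 b33 a4 a5 b36
No row becomes fully distinguished — the join is lossy.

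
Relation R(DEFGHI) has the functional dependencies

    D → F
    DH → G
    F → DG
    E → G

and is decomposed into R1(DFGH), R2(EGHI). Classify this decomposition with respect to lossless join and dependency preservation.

lossy but dependency-preserving

Lossless test: (GH)⁺ = {GH}, which is a superkey of neither fragment — lossy.
Dependency preservation: every FD's attributes lie within a single fragment, so each can be enforced locally — preserved.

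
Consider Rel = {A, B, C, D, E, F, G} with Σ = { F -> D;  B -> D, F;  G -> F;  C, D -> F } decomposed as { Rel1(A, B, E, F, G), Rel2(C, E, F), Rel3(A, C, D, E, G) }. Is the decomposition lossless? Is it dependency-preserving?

lossy and not dependency-preserving

Lossless test (chase): Rows 1 and 2 agree on F; apply F→D and equate their D entries. Rows 1 and 3 agree on G; apply G→F and equate their F entries. Rows 1 and 3 agree on F; apply F→D and equate their D entries. No row becomes fully distinguished — the join is lossy.
Dependency preservation: the restricted closure of {F} across the fragments never reaches {D}, so F → D cannot be enforced without a join — not preserved.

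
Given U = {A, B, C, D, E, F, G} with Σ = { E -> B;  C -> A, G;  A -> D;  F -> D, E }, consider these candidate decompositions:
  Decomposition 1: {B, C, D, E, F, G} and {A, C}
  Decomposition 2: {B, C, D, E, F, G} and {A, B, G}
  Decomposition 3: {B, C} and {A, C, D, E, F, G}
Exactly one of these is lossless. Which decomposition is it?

Decomposition 1

Decomposition 1: common = {C}, closure = {A, C, D, G} → lossless.
Decomposition 2: common = {B, G}, closure = {B, G} → lossy.
Decomposition 3: common = {C}, closure = {A, C, D, G} → lossy.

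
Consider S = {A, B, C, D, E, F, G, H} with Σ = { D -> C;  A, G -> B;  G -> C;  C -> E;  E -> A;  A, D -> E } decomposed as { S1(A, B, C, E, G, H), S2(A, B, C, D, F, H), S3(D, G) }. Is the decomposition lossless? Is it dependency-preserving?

Lossless test (chase): Rows 2 and 3 agree on D; apply D→C and equate their C entries. Rows 1 and 2 agree on C; apply C→E and equate their E entries. Rows 1 and 3 agree on C; apply C→E and equate their E entries. Rows 1 and 3 agree on E; apply E→A and equate their A entries. Rows 1 and 3 agree on A, G; apply A, G→B and equate their B entries. No row becomes fully distinguished — the join is lossy.
Dependency preservation: A, D → E is not contained in any single fragment, but the restricted closure of its left-hand side across the fragments still reaches the right-hand side; the remaining FDs each lie inside some fragment. All dependencies are preserved.

lossy but dependency-preserving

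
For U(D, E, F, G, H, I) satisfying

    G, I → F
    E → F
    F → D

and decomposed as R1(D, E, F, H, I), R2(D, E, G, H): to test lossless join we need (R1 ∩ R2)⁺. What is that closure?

D, E, F, H

R1 ∩ R2 = {D, E, H}.
E → F applies, adding F
Closure: {D, E, F, H}.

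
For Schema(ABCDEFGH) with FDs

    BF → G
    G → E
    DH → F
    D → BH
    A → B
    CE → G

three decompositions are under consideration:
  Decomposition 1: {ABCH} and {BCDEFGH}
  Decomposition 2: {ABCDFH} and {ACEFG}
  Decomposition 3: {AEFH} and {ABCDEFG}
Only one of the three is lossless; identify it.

Decomposition 2

Decomposition 1: common = {BCH}, closure = {BCH} → lossy.
Decomposition 2: common = {ACF}, closure = {ABCEFG} → lossless.
Decomposition 3: common = {AEF}, closure = {ABEFG} → lossy.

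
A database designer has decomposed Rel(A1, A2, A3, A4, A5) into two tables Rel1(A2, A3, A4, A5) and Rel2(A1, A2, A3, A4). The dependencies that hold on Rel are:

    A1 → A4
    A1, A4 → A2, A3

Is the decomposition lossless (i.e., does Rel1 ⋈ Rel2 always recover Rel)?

Common attributes: Rel1 ∩ Rel2 = {A2, A3, A4}.
No dependency enlarges {A2, A3, A4}, so (A2, A3, A4)⁺ = {A2, A3, A4}.
The closure contains neither all of Rel1 = {A2, A3, A4, A5} nor all of Rel2 = {A1, A2, A3, A4}, so the common attributes are not a superkey of either fragment. The join is lossy.

No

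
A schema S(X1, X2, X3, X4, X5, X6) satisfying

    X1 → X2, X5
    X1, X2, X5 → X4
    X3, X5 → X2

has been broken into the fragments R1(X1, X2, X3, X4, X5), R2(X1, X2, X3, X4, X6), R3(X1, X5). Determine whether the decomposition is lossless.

Chase test. Columns are X1, X2, X3, X4, X5, X6; row i has aⱼ where attribute j ∈ Ri, else bᵢⱼ.
Initial tableau (one row per fragment):
  row 1: a1 a2 a3 a4 a5 b16
  row 2: a1 a2 a3 a4 b25 a6
  row 3: a1 b32 b33 b34 a5 b36
Rows 1 and 2 agree on X1; apply X1→X2, X5 and equate their X2, X5 entries.
Rows 1 and 3 agree on X1; apply X1→X2, X5 and equate their X2, X5 entries.
Rows 1 and 3 agree on X1, X2, X5; apply X1, X2, X5→X4 and equate their X4 entries.
Row 2 is now all distinguished symbols — the join is lossless.

Yes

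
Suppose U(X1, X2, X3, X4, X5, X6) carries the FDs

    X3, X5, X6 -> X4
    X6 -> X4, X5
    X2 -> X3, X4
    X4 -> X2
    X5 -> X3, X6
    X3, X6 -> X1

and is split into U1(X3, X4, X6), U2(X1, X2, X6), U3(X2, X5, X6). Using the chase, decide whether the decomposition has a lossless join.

Chase test. Columns are X1, X2, X3, X4, X5, X6; row i has aⱼ where attribute j ∈ Ui, else bᵢⱼ.
Initial tableau (one row per fragment):
  row 1: b11 b12 a3 a4 b15 a6
  row 2: a1 a2 b23 b24 b25 a6
  row 3: b31 a2 b33 b34 a5 a6
Rows 1 and 2 agree on X6; apply X6→X4, X5 and equate their X4, X5 entries.
Rows 1 and 3 agree on X6; apply X6→X4, X5 and equate their X4, X5 entries.
Rows 2 and 3 agree on X2; apply X2→X3, X4 and equate their X3, X4 entries.
Rows 1 and 2 agree on X4; apply X4→X2 and equate their X2 entries.
Rows 1 and 2 agree on X5; apply X5→X3, X6 and equate their X3, X6 entries.
Rows 1 and 2 agree on X3, X6; apply X3, X6→X1 and equate their X1 entries.
Rows 1 and 3 agree on X3, X6; apply X3, X6→X1 and equate their X1 entries.
Row 1 is now all distinguished symbols — the join is lossless.

Yes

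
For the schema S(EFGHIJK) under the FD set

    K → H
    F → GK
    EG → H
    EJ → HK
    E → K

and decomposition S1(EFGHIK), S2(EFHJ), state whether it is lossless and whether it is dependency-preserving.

lossy but dependency-preserving

Lossless test: (EFH)⁺ = {EFGHK}, which is a superkey of neither fragment — lossy.
Dependency preservation: EJ → HK is not contained in any single fragment, but the restricted closure of its left-hand side across the fragments still reaches the right-hand side; the remaining FDs each lie inside some fragment. All dependencies are preserved.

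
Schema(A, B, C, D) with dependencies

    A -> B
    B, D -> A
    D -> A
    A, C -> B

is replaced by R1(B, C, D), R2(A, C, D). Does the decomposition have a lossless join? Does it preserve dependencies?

lossless but not dependency-preserving

Lossless test: (C, D)⁺ = {A, B, C, D}, which contains all of one fragment — lossless.
Dependency preservation: the restricted closure of {A} across the fragments never reaches {B}, so A → B cannot be enforced without a join — not preserved.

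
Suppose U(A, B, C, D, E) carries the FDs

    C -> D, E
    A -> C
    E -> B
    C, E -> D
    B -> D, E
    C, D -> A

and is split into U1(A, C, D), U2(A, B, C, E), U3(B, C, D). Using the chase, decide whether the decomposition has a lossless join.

Yes

Chase test. Columns are A, B, C, D, E; row i has aⱼ where attribute j ∈ Ui, else bᵢⱼ.
Initial tableau (one row per fragment):
  row 1: a1 b12 a3 a4 b15
  row 2: a1 a2 a3 b24 a5
  row 3: b31 a2 a3 a4 b35
Rows 1 and 2 agree on C; apply C→D, E and equate their D, E entries.
Rows 1 and 3 agree on C; apply C→D, E and equate their D, E entries.
Rows 1 and 2 agree on E; apply E→B and equate their B entries.
Rows 1 and 3 agree on C, D; apply C, D→A and equate their A entries.
Row 1 is now all distinguished symbols — the join is lossless.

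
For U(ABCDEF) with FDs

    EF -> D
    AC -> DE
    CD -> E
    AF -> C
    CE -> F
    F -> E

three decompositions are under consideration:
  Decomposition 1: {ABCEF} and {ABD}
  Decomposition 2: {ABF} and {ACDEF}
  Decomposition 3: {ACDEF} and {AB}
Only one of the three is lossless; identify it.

Decomposition 2

Decomposition 1: common = {AB}, closure = {AB} → lossy.
Decomposition 2: common = {AF}, closure = {ACDEF} → lossless.
Decomposition 3: common = {A}, closure = {A} → lossy.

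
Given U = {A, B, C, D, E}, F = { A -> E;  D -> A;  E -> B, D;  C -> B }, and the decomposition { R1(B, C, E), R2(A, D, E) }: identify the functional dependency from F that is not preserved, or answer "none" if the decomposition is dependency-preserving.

none

A → E lies within R2.
D → A lies within R2.
E → B, D: restricted closure across fragments reaches B, D.
C → B lies within R1.
Every dependency is enforceable on the fragments, so the decomposition is dependency-preserving.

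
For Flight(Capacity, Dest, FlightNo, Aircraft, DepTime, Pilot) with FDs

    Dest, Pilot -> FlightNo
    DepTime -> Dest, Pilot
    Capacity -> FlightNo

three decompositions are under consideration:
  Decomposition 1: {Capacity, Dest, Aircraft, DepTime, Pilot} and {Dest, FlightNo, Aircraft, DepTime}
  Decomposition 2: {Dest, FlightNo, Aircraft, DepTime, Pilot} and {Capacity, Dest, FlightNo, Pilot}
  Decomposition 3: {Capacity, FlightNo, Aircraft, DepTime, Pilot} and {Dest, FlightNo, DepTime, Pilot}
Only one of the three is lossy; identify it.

Decomposition 2

Decomposition 1: common = {Dest, Aircraft, DepTime}, closure = {Dest, FlightNo, Aircraft, DepTime, Pilot} → lossless.
Decomposition 2: common = {Dest, FlightNo, Pilot}, closure = {Dest, FlightNo, Pilot} → lossy.
Decomposition 3: common = {FlightNo, DepTime, Pilot}, closure = {Dest, FlightNo, DepTime, Pilot} → lossless.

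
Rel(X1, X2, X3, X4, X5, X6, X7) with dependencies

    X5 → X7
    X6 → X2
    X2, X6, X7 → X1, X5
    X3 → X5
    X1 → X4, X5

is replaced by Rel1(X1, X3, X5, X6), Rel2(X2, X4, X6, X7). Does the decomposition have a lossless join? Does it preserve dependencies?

Lossless test: (X6)⁺ = {X2, X6}, which is a superkey of neither fragment — lossy.
Dependency preservation: the restricted closure of {X5} across the fragments never reaches {X7}, so X5 → X7 cannot be enforced without a join — not preserved.

lossy and not dependency-preserving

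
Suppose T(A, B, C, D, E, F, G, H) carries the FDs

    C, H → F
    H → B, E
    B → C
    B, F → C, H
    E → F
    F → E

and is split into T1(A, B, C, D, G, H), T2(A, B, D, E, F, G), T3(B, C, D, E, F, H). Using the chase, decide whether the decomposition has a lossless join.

Chase test. Columns are A, B, C, D, E, F, G, H; row i has aⱼ where attribute j ∈ Ti, else bᵢⱼ.
Initial tableau (one row per fragment):
  row 1: a1 a2 a3 a4 b15 b16 a7 a8
  row 2: a1 a2 b23 a4 a5 a6 a7 b28
  row 3: b31 a2 a3 a4 a5 a6 b37 a8
Rows 1 and 3 agree on C, H; apply C, H→F and equate their F entries.
Rows 1 and 3 agree on H; apply H→B, E and equate their B, E entries.
Rows 1 and 2 agree on B; apply B→C and equate their C entries.
Rows 1 and 2 agree on B, F; apply B, F→C, H and equate their C, H entries.
Row 1 is now all distinguished symbols — the join is lossless.

Yes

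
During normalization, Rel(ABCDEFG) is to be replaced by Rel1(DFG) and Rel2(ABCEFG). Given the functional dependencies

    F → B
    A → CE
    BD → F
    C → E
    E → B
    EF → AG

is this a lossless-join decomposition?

No

Common attributes: Rel1 ∩ Rel2 = {FG}.
Closure of {FG}: F → B applies, adding B. So (FG)⁺ = {BFG}.
The closure contains neither all of Rel1 = {DFG} nor all of Rel2 = {ABCEFG}, so the common attributes are not a superkey of either fragment. The join is lossy.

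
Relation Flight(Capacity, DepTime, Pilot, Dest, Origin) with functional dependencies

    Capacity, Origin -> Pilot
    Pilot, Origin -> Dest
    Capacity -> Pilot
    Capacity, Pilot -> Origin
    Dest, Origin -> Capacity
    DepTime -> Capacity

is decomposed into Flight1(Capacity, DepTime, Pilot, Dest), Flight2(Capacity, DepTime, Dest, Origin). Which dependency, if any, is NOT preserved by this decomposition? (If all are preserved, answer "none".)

Pilot, Origin -> Dest

Check Pilot, Origin → Dest: no single fragment contains all of {Pilot, Dest, Origin}, and the restricted closure of {Pilot, Origin} across the fragments never reaches {Dest}.
Capacity, Origin → Pilot is preserved.
Capacity → Pilot is preserved.
Capacity, Pilot → Origin is preserved.
Dest, Origin → Capacity is preserved.
DepTime → Capacity is preserved.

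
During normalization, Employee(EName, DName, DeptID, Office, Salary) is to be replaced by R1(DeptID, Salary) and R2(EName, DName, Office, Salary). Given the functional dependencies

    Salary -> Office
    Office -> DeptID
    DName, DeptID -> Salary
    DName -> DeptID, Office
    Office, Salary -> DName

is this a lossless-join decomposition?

Yes

Common attributes: R1 ∩ R2 = {Salary}.
Closure of {Salary}: Salary → Office applies, adding Office; Office → DeptID applies, adding DeptID; Office, Salary → DName applies, adding DName. So (Salary)⁺ = {DName, DeptID, Office, Salary}.
This closure contains every attribute of R1, so R1 ∩ R2 → R1. The join is lossless.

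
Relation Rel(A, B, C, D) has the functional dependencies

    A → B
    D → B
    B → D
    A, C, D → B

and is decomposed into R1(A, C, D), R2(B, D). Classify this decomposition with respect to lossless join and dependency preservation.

Lossless test: (D)⁺ = {B, D}, which contains all of one fragment — lossless.
Dependency preservation: A → B; A, C, D → B are not contained in any single fragment, but the restricted closure of each left-hand side across the fragments still reaches the right-hand side; the remaining FDs each lie inside some fragment. All dependencies are preserved.

lossless and dependency-preserving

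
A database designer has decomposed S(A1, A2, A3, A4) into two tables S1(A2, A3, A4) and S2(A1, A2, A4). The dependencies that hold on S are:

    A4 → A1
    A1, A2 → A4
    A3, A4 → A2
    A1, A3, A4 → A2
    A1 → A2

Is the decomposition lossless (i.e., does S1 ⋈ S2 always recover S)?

Yes

Common attributes: S1 ∩ S2 = {A2, A4}.
Closure of {A2, A4}: A4 → A1 applies, adding A1. So (A2, A4)⁺ = {A1, A2, A4}.
This closure contains every attribute of S2, so S1 ∩ S2 → S2. The join is lossless.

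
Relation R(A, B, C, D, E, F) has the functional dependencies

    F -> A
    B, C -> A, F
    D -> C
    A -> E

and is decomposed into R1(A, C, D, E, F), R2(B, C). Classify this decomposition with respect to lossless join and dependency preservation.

lossy and not dependency-preserving

Lossless test: (C)⁺ = {C}, which is a superkey of neither fragment — lossy.
Dependency preservation: the restricted closure of {B, C} across the fragments never reaches {A, F}, so B, C → A, F cannot be enforced without a join — not preserved.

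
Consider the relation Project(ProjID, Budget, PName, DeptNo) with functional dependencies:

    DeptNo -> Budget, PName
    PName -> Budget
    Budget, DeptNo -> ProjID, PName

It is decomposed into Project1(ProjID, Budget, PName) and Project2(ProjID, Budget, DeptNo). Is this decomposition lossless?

Common attributes: Project1 ∩ Project2 = {ProjID, Budget}.
No dependency enlarges {ProjID, Budget}, so (ProjID, Budget)⁺ = {ProjID, Budget}.
The closure contains neither all of Project1 = {ProjID, Budget, PName} nor all of Project2 = {ProjID, Budget, DeptNo}, so the common attributes are not a superkey of either fragment. The join is lossy.

No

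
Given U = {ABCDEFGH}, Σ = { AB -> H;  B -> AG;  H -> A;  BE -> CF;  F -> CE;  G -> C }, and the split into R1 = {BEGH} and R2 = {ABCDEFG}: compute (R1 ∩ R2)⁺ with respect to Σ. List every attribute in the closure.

R1 ∩ R2 = {BEG}.
B → AG applies, adding A
BE → CF applies, adding CF
AB → H applies, adding H
Closure: {ABCEFGH}.

ABCEFGH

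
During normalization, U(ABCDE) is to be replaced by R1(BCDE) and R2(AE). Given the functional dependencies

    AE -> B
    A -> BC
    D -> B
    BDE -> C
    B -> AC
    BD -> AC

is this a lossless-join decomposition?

Common attributes: R1 ∩ R2 = {E}.
No dependency enlarges {E}, so (E)⁺ = {E}.
The closure contains neither all of R1 = {BCDE} nor all of R2 = {AE}, so the common attributes are not a superkey of either fragment. The join is lossy.

No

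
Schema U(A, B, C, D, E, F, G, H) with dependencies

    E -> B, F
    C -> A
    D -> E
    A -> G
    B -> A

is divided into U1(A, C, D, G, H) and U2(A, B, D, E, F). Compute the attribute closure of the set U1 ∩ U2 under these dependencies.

U1 ∩ U2 = {A, D}.
D → E applies, adding E
A → G applies, adding G
E → B, F applies, adding B, F
Closure: {A, B, D, E, F, G}.

A, B, D, E, F, G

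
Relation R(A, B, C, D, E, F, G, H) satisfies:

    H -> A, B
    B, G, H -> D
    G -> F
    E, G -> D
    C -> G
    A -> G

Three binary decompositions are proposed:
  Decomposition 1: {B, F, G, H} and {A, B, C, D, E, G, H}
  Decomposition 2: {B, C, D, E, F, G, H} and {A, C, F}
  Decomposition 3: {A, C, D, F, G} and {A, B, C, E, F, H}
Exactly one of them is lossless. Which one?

Decomposition 1

Decomposition 1: common = {B, G, H}, closure = {A, B, D, F, G, H} → lossless.
Decomposition 2: common = {C, F}, closure = {C, F, G} → lossy.
Decomposition 3: common = {A, C, F}, closure = {A, C, F, G} → lossy.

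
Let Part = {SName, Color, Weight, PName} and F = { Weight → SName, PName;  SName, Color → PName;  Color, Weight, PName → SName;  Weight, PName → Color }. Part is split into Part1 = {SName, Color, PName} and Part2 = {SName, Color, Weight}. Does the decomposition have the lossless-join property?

Common attributes: Part1 ∩ Part2 = {SName, Color}.
Closure of {SName, Color}: SName, Color → PName applies, adding PName. So (SName, Color)⁺ = {SName, Color, PName}.
This closure contains every attribute of Part1, so Part1 ∩ Part2 → Part1. The join is lossless.

Yes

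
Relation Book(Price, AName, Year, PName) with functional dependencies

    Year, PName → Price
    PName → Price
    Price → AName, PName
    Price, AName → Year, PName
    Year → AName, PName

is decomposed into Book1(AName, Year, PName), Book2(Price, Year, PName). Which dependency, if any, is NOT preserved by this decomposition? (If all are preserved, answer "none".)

none

Year, PName → Price lies within Book2.
PName → Price lies within Book2.
Price → AName, PName: restricted closure across fragments reaches AName, PName.
Price, AName → Year, PName: restricted closure across fragments reaches Year, PName.
Year → AName, PName lies within Book1.
Every dependency is enforceable on the fragments, so the decomposition is dependency-preserving.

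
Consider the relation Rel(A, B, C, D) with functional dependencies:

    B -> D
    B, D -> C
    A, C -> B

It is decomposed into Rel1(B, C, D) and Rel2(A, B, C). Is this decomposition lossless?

Common attributes: Rel1 ∩ Rel2 = {B, C}.
Closure of {B, C}: B → D applies, adding D. So (B, C)⁺ = {B, C, D}.
This closure contains every attribute of Rel1, so Rel1 ∩ Rel2 → Rel1. The join is lossless.

Yes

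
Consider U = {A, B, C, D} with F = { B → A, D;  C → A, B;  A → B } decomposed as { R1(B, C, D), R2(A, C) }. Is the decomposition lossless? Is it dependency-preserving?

Lossless test: (C)⁺ = {A, B, C, D}, which contains all of one fragment — lossless.
Dependency preservation: the restricted closure of {B} across the fragments never reaches {A, D}, so B → A, D cannot be enforced without a join — not preserved.

lossless but not dependency-preserving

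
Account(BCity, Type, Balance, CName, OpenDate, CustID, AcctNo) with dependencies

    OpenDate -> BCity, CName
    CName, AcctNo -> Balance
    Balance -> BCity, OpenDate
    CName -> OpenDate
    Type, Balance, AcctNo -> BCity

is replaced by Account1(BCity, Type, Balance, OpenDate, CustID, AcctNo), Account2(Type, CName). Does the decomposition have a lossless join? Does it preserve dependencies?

Lossless test: (Type)⁺ = {Type}, which is a superkey of neither fragment — lossy.
Dependency preservation: the restricted closure of {OpenDate} across the fragments never reaches {BCity, CName}, so OpenDate → BCity, CName cannot be enforced without a join — not preserved.

lossy and not dependency-preserving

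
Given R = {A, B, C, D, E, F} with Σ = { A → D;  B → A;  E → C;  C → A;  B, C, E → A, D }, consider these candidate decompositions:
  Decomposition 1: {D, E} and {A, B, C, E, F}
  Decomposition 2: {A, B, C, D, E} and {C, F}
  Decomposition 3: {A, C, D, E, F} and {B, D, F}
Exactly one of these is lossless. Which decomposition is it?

Decomposition 1

Decomposition 1: common = {E}, closure = {A, C, D, E} → lossless.
Decomposition 2: common = {C}, closure = {A, C, D} → lossy.
Decomposition 3: common = {D, F}, closure = {D, F} → lossy.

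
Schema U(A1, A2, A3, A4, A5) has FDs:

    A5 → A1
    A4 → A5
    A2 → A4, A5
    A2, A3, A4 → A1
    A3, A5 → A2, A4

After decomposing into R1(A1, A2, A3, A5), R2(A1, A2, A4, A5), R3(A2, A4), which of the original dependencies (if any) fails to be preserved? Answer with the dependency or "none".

A5 → A1 lies within R1.
A4 → A5 lies within R2.
A2 → A4, A5 lies within R2.
A2, A3, A4 → A1: restricted closure across fragments reaches A1.
A3, A5 → A2, A4: restricted closure across fragments reaches A2, A4.
Every dependency is enforceable on the fragments, so the decomposition is dependency-preserving.

none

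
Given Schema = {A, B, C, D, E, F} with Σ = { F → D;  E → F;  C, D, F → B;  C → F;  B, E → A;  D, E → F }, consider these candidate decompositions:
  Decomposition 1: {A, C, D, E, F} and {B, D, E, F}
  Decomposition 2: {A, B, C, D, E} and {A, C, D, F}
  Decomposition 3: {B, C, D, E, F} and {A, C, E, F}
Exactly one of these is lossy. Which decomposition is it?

Decomposition 1

Decomposition 1: common = {D, E, F}, closure = {D, E, F} → lossy.
Decomposition 2: common = {A, C, D}, closure = {A, B, C, D, F} → lossless.
Decomposition 3: common = {C, E, F}, closure = {A, B, C, D, E, F} → lossless.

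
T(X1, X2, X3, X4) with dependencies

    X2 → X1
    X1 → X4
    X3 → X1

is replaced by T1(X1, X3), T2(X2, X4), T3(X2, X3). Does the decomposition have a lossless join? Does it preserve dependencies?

lossless but not dependency-preserving

Lossless test (chase): Rows 2 and 3 agree on X2; apply X2→X1 and equate their X1 entries. Rows 2 and 3 agree on X1; apply X1→X4 and equate their X4 entries. Rows 1 and 3 agree on X3; apply X3→X1 and equate their X1 entries. Rows 1 and 2 agree on X1; apply X1→X4 and equate their X4 entries. Row 3 is now all distinguished symbols — the join is lossless.
Dependency preservation: the restricted closure of {X2} across the fragments never reaches {X1}, so X2 → X1 cannot be enforced without a join — not preserved.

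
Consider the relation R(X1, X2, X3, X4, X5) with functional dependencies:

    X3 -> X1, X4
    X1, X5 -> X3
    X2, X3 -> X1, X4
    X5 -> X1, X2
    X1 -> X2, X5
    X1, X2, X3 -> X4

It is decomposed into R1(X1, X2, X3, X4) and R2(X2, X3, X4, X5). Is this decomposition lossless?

Yes

Common attributes: R1 ∩ R2 = {X2, X3, X4}.
Closure of {X2, X3, X4}: X3 → X1, X4 applies, adding X1; X1 → X2, X5 applies, adding X5. So (X2, X3, X4)⁺ = {X1, X2, X3, X4, X5}.
This closure contains every attribute of R1, so R1 ∩ R2 → R1. The join is lossless.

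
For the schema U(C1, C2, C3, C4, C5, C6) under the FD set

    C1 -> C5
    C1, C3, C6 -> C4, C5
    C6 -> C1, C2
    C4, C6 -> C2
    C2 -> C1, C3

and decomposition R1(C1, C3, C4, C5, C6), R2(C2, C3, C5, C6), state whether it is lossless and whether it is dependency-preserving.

lossless but not dependency-preserving

Lossless test: (C3, C5, C6)⁺ = {C1, C2, C3, C4, C5, C6}, which contains all of one fragment — lossless.
Dependency preservation: the restricted closure of {C2} across the fragments never reaches {C1, C3}, so C2 → C1, C3 cannot be enforced without a join — not preserved.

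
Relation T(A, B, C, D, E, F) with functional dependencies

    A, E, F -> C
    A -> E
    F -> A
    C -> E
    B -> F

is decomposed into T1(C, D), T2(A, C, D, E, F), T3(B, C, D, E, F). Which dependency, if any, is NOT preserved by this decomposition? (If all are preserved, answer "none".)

A, E, F → C lies within T2.
A → E lies within T2.
F → A lies within T2.
C → E lies within T2.
B → F lies within T3.
Every dependency is enforceable on the fragments, so the decomposition is dependency-preserving.

none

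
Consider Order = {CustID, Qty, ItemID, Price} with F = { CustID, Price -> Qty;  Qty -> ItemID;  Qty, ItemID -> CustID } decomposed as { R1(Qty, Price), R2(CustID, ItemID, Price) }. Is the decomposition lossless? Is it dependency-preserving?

lossy and not dependency-preserving

Lossless test: (Price)⁺ = {Price}, which is a superkey of neither fragment — lossy.
Dependency preservation: the restricted closure of {CustID, Price} across the fragments never reaches {Qty}, so CustID, Price → Qty cannot be enforced without a join — not preserved.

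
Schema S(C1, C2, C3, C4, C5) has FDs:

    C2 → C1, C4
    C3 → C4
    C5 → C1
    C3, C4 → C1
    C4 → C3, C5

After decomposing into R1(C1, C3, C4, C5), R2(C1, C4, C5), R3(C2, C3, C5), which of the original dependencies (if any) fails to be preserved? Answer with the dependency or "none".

none

C2 → C1, C4: restricted closure across fragments reaches C1, C4.
C3 → C4 lies within R1.
C5 → C1 lies within R1.
C3, C4 → C1 lies within R1.
C4 → C3, C5 lies within R1.
Every dependency is enforceable on the fragments, so the decomposition is dependency-preserving.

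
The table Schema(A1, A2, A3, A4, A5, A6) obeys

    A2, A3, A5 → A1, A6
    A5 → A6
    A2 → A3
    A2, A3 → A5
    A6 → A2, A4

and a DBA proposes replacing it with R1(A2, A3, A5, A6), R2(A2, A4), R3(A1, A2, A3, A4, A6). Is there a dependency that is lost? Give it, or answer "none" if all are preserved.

A2, A3, A5 → A1, A6: restricted closure across fragments reaches A1, A6.
A5 → A6 lies within R1.
A2 → A3 lies within R1.
A2, A3 → A5 lies within R1.
A6 → A2, A4 lies within R3.
Every dependency is enforceable on the fragments, so the decomposition is dependency-preserving.

none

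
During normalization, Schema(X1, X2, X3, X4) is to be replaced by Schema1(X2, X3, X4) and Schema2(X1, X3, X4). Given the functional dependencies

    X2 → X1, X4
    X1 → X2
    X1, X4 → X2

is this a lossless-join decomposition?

Common attributes: Schema1 ∩ Schema2 = {X3, X4}.
No dependency enlarges {X3, X4}, so (X3, X4)⁺ = {X3, X4}.
The closure contains neither all of Schema1 = {X2, X3, X4} nor all of Schema2 = {X1, X3, X4}, so the common attributes are not a superkey of either fragment. The join is lossy.

No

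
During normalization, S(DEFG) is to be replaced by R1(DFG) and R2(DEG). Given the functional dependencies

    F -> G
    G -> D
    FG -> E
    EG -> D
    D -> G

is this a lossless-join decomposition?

Common attributes: R1 ∩ R2 = {DG}.
No dependency enlarges {DG}, so (DG)⁺ = {DG}.
The closure contains neither all of R1 = {DFG} nor all of R2 = {DEG}, so the common attributes are not a superkey of either fragment. The join is lossy.

No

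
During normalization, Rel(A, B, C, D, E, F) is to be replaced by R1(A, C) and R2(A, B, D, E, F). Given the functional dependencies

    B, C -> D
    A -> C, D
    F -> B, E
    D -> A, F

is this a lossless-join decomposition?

Yes

Common attributes: R1 ∩ R2 = {A}.
Closure of {A}: A → C, D applies, adding C, D; D → A, F applies, adding F; F → B, E applies, adding B, E. So (A)⁺ = {A, B, C, D, E, F}.
This closure contains every attribute of R1, so R1 ∩ R2 → R1. The join is lossless.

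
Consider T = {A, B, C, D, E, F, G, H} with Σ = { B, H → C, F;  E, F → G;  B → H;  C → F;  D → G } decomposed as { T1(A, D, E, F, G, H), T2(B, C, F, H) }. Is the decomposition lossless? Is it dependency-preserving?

lossy but dependency-preserving

Lossless test: (F, H)⁺ = {F, H}, which is a superkey of neither fragment — lossy.
Dependency preservation: every FD's attributes lie within a single fragment, so each can be enforced locally — preserved.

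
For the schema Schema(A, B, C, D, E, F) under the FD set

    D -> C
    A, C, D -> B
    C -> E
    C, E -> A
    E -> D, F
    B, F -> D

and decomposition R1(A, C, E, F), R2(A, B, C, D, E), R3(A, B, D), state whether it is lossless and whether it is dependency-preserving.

Lossless test (chase): Rows 2 and 3 agree on D; apply D→C and equate their C entries. Rows 1 and 3 agree on C; apply C→E and equate their E entries. Rows 1 and 2 agree on E; apply E→D, F and equate their D, F entries. Rows 1 and 3 agree on E; apply E→D, F and equate their D, F entries. Rows 1 and 2 agree on A, C, D; apply A, C, D→B and equate their B entries. Row 1 is now all distinguished symbols — the join is lossless.
Dependency preservation: the restricted closure of {B, F} across the fragments never reaches {D}, so B, F → D cannot be enforced without a join — not preserved.

lossless but not dependency-preserving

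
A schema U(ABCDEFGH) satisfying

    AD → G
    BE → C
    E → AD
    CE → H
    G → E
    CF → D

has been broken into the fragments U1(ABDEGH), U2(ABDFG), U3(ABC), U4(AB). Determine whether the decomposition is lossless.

No

Chase test. Columns are ABCDEFGH; row i has aⱼ where attribute j ∈ Ui, else bᵢⱼ.
Initial tableau (one row per fragment):
  row 1: a1 a2 b13 a4 a5 b16 a7 a8
  row 2: a1 a2 b23 a4 b25 a6 a7 b28
  row 3: a1 a2 a3 b34 b35 b36 b37 b38
  row 4: a1 a2 b43 b44 b45 b46 b47 b48
Rows 1 and 2 agree on G; apply G→E and equate their E entries.
Rows 1 and 2 agree on BE; apply BE→C and equate their C entries.
Rows 1 and 2 agree on CE; apply CE→H and equate their H entries.
No row becomes fully distinguished — the join is lossy.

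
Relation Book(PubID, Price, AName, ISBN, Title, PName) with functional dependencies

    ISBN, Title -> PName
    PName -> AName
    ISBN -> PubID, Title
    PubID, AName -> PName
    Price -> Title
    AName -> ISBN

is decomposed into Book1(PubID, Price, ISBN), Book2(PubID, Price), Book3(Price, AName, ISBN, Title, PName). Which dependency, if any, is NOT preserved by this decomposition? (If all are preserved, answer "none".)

ISBN, Title → PName lies within Book3.
PName → AName lies within Book3.
ISBN → PubID, Title: restricted closure across fragments reaches PubID, Title.
PubID, AName → PName: restricted closure across fragments reaches PName.
Price → Title lies within Book3.
AName → ISBN lies within Book3.
Every dependency is enforceable on the fragments, so the decomposition is dependency-preserving.

none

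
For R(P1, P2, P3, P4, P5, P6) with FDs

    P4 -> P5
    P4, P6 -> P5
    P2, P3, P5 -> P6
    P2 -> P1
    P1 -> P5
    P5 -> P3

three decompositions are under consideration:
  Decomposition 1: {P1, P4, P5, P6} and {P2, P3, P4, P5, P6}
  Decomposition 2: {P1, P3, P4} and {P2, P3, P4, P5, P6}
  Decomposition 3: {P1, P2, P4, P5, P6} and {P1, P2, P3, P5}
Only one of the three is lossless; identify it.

Decomposition 1: common = {P4, P5, P6}, closure = {P3, P4, P5, P6} → lossy.
Decomposition 2: common = {P3, P4}, closure = {P3, P4, P5} → lossy.
Decomposition 3: common = {P1, P2, P5}, closure = {P1, P2, P3, P5, P6} → lossless.

Decomposition 3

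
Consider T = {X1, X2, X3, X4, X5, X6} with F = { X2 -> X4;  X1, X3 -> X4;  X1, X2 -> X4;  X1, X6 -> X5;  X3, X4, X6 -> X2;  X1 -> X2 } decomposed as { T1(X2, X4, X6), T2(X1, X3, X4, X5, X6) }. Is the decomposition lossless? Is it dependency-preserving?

lossy and not dependency-preserving

Lossless test: (X4, X6)⁺ = {X4, X6}, which is a superkey of neither fragment — lossy.
Dependency preservation: the restricted closure of {X3, X4, X6} across the fragments never reaches {X2}, so X3, X4, X6 → X2 cannot be enforced without a join — not preserved.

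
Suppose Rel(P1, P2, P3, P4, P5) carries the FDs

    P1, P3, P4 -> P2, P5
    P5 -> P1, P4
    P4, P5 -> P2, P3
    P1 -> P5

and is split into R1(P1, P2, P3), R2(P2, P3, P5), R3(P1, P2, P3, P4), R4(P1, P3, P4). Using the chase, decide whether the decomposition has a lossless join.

Chase test. Columns are P1, P2, P3, P4, P5; row i has aⱼ where attribute j ∈ Ri, else bᵢⱼ.
Initial tableau (one row per fragment):
  row 1: a1 a2 a3 b14 b15
  row 2: b21 a2 a3 b24 a5
  row 3: a1 a2 a3 a4 b35
  row 4: a1 b42 a3 a4 b45
Rows 3 and 4 agree on P1, P3, P4; apply P1, P3, P4→P2, P5 and equate their P2, P5 entries.
Rows 1 and 3 agree on P1; apply P1→P5 and equate their P5 entries.
Rows 1 and 3 agree on P5; apply P5→P1, P4 and equate their P1, P4 entries.
No row becomes fully distinguished — the join is lossy.

No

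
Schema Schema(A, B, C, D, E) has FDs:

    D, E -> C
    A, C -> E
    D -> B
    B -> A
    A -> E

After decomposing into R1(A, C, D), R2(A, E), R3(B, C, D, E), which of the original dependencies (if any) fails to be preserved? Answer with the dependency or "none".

B -> A

Check B → A: no single fragment contains all of {A, B}, and the restricted closure of {B} across the fragments never reaches {A}.
D, E → C is preserved.
A, C → E is preserved.
D → B is preserved.
A → E is preserved.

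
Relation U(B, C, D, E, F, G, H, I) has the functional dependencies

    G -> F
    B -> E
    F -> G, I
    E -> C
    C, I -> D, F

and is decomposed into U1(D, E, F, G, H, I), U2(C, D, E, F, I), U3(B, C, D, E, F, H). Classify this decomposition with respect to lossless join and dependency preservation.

Lossless test (chase): Rows 1 and 2 agree on F; apply F→G, I and equate their G, I entries. Rows 1 and 3 agree on F; apply F→G, I and equate their G, I entries. Rows 1 and 2 agree on E; apply E→C and equate their C entries. Row 3 is now all distinguished symbols — the join is lossless.
Dependency preservation: every FD's attributes lie within a single fragment, so each can be enforced locally — preserved.

lossless and dependency-preserving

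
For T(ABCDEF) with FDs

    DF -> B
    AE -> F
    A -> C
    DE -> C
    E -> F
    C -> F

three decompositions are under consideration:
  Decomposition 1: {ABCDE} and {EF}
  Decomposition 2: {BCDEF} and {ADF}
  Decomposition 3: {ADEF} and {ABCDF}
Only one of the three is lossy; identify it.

Decomposition 1: common = {E}, closure = {EF} → lossless.
Decomposition 2: common = {DF}, closure = {BDF} → lossy.
Decomposition 3: common = {ADF}, closure = {ABCDF} → lossless.

Decomposition 2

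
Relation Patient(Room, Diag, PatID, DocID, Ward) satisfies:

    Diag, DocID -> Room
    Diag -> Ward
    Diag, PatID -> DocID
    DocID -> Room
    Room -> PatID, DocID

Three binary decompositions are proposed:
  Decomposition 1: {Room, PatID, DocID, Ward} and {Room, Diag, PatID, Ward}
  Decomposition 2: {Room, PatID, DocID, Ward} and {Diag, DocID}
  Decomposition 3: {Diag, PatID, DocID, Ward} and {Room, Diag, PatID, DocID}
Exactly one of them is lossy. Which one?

Decomposition 2

Decomposition 1: common = {Room, PatID, Ward}, closure = {Room, PatID, DocID, Ward} → lossless.
Decomposition 2: common = {DocID}, closure = {Room, PatID, DocID} → lossy.
Decomposition 3: common = {Diag, PatID, DocID}, closure = {Room, Diag, PatID, DocID, Ward} → lossless.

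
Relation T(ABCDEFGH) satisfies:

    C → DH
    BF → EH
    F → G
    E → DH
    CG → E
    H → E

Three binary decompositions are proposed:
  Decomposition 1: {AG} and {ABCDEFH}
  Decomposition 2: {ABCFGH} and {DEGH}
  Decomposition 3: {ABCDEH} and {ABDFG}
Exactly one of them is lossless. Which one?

Decomposition 1: common = {A}, closure = {A} → lossy.
Decomposition 2: common = {GH}, closure = {DEGH} → lossless.
Decomposition 3: common = {ABD}, closure = {ABD} → lossy.

Decomposition 2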